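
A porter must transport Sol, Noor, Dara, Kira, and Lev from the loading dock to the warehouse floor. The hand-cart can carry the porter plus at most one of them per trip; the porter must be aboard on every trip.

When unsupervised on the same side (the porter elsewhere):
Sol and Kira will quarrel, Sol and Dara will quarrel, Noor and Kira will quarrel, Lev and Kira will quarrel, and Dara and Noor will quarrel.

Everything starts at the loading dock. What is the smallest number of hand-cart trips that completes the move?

impossible

Whatever the first load, the items left behind include a forbidden pair without the porter. No opening move is safe, so no plan exists.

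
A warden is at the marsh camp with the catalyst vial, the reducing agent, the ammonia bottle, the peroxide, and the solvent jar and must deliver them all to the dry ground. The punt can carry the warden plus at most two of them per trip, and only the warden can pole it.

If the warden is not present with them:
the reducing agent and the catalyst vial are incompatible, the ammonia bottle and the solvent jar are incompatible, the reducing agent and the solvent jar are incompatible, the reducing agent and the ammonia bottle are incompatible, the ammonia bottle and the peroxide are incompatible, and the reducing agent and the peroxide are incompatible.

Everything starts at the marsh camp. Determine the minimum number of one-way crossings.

7

Counting alone: the warden can take at most 2 across per trip to the dry ground, so moving all 5 needs at least 3 loaded trips out, with a return between consecutive ones — at least 5 crossings.
The safety rule pushes this higher. Following every safe sequence of crossings, the most of the 5 that can be at the dry ground as the punt arrives there on crossing 5 is 4 — never all 5.
So no plan with fewer than 7 crossings exists, and this one achieves 7:
1. Warden goes to the dry ground with the ammonia bottle and the reducing agent.  [the marsh camp: the catalyst vial, the peroxide, the solvent jar | the dry ground: the ammonia bottle, the reducing agent]
2. Warden goes back to the marsh camp with the reducing agent.  [the marsh camp: the catalyst vial, the peroxide, the reducing agent, the solvent jar | the dry ground: the ammonia bottle]
3. Warden goes to the dry ground with the catalyst vial and the reducing agent.  [the marsh camp: the peroxide, the solvent jar | the dry ground: the ammonia bottle, the catalyst vial, the reducing agent]
4. Warden goes back to the marsh camp with the reducing agent.  [the marsh camp: the peroxide, the reducing agent, the solvent jar | the dry ground: the ammonia bottle, the catalyst vial]
5. Warden goes to the dry ground with the peroxide and the solvent jar.  [the marsh camp: the reducing agent | the dry ground: the ammonia bottle, the catalyst vial, the peroxide, the solvent jar]
6. Warden goes back to the marsh camp with the ammonia bottle.  [the marsh camp: the ammonia bottle, the reducing agent | the dry ground: the catalyst vial, the peroxide, the solvent jar]
7. Warden goes to the dry ground with the ammonia bottle and the reducing agent.  [the marsh camp: — | the dry ground: the ammonia bottle, the catalyst vial, the peroxide, the reducing agent, the solvent jar]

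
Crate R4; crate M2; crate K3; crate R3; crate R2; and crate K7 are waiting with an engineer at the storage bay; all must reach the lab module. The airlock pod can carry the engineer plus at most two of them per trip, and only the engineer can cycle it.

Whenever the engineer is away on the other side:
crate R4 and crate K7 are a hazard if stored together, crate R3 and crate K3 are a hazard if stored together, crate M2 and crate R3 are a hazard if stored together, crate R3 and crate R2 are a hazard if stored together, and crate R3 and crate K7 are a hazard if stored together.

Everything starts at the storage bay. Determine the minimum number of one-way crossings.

7

Counting alone: the engineer can take at most 2 across per trip to the lab module, so moving all 6 needs at least 3 loaded trips out, with a return between consecutive ones — at least 5 crossings.
The safety rule pushes this higher. Following every safe sequence of crossings, the most of the 6 that can be at the lab module as the airlock pod arrives there on crossing 5 is 5 — never all 6.
So no plan with fewer than 7 crossings exists, and this one achieves 7:
1. Engineer goes to the lab module with crate R3 and crate R4.  [the storage bay: crate K3, crate K7, crate M2, crate R2 | the lab module: crate R3, crate R4]
2. Engineer goes back to the storage bay alone.  [the storage bay: crate K3, crate K7, crate M2, crate R2 | the lab module: crate R3, crate R4]
3. Engineer goes to the lab module with crate K3 and crate M2.  [the storage bay: crate K7, crate R2 | the lab module: crate K3, crate M2, crate R3, crate R4]
4. Engineer goes back to the storage bay with crate R3.  [the storage bay: crate K7, crate R2, crate R3 | the lab module: crate K3, crate M2, crate R4]
5. Engineer goes to the lab module with crate R2 and crate R3.  [the storage bay: crate K7 | the lab module: crate K3, crate M2, crate R2, crate R3, crate R4]
6. Engineer goes back to the storage bay with crate R3.  [the storage bay: crate K7, crate R3 | the lab module: crate K3, crate M2, crate R2, crate R4]
7. Engineer goes to the lab module with crate K7 and crate R3.  [the storage bay: — | the lab module: crate K3, crate K7, crate M2, crate R2, crate R3, crate R4]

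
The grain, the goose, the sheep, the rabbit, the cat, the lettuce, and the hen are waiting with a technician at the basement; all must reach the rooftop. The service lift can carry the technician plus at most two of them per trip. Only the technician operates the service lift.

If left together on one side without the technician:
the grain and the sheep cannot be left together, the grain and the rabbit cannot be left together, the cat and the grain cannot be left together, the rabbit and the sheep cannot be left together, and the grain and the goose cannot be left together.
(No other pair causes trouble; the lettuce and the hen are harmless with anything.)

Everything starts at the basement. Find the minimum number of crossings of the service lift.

11

Counting alone: the technician can take at most 2 across per trip to the rooftop, so moving all 7 needs at least 4 loaded trips out, with a return between consecutive ones — at least 7 crossings.
The safety rule pushes this higher. Following every safe sequence of crossings, the most of the 7 that can be at the rooftop as the service lift arrives there on crossings 7, 9 is 5, 6 respectively — never all 7.
So no plan with fewer than 11 crossings exists, and this one achieves 11:
1. Technician goes to the rooftop with the grain and the sheep.
2. Technician goes back to the basement with the grain.
3. Technician goes to the rooftop with the goose and the grain.
4. Technician goes back to the basement with the grain.
5. Technician goes to the rooftop with the cat and the grain.
6. Technician goes back to the basement with the grain.
7. Technician goes to the rooftop with the grain and the lettuce.
8. Technician goes back to the basement with the grain.
9. Technician goes to the rooftop with the grain and the hen.
10. Technician goes back to the basement with the grain.
11. Technician goes to the rooftop with the grain and the rabbit.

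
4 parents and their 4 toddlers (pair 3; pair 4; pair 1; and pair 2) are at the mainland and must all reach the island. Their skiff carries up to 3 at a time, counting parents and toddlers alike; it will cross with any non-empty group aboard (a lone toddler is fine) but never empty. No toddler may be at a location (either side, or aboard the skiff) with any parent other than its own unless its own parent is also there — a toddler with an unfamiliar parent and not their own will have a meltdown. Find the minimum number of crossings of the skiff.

Counting alone: each trip to the island takes at most 3 across and each return brings at least 1 back, so after t trips out (and t−1 returns) at most 3t − (t−1) of the 8 are across; that first reaches 8 at t = 4, so at least 7 crossings are needed.
The safety rule pushes this higher. Following every safe sequence of crossings, the most of the 8 that can be at the island as the skiff arrives there on crossing 7 is 7 — never all 8.
So no plan with fewer than 9 crossings exists, and this one achieves 9:
1. parent 3 and toddler 3 cross → the island.
2. parent 3 crosses ← the mainland.
3. parent 3, parent 4, and toddler 4 cross → the island.
4. parent 3 and toddler 3 cross ← the mainland.
5. parent 1, parent 2, and parent 3 cross → the island.
6. toddler 4 crosses ← the mainland.
7. toddler 3 and toddler 4 cross → the island.
8. toddler 3 crosses ← the mainland.
9. toddler 1, toddler 2, and toddler 3 cross → the island.

9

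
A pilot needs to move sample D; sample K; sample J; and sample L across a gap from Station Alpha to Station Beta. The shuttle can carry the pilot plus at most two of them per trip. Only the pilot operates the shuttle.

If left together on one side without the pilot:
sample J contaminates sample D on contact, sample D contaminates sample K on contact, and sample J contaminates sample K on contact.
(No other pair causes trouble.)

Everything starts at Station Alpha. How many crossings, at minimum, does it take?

Counting alone: the pilot can take at most 2 across per trip to Station Beta, so moving all 4 needs at least 2 loaded trips out, with a return between consecutive ones — at least 3 crossings.
The safety rule pushes this higher. Following every safe sequence of crossings, the most of the 4 that can be at Station Beta as the shuttle arrives there on crossing 3 is 3 — never all 4.
So no plan with fewer than 5 crossings exists, and this one achieves 5:
1. Pilot goes to Station Beta with sample D and sample K.  [Station Alpha: sample J, sample L | Station Beta: sample D, sample K]
2. Pilot goes back to Station Alpha with sample D.  [Station Alpha: sample D, sample J, sample L | Station Beta: sample K]
3. Pilot goes to Station Beta with sample D and sample L.  [Station Alpha: sample J | Station Beta: sample D, sample K, sample L]
4. Pilot goes back to Station Alpha with sample D.  [Station Alpha: sample D, sample J | Station Beta: sample K, sample L]
5. Pilot goes to Station Beta with sample D and sample J.  [Station Alpha: — | Station Beta: sample D, sample J, sample K, sample L]

5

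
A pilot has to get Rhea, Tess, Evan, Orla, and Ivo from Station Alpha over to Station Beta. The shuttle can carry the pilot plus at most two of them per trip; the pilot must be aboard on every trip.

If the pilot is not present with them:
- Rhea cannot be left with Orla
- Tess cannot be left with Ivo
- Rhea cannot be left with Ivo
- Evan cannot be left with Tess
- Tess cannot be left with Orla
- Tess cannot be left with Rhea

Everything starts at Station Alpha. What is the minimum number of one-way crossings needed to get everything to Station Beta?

7

Counting alone: the pilot can take at most 2 across per trip to Station Beta, so moving all 5 needs at least 3 loaded trips out, with a return between consecutive ones — at least 5 crossings.
The safety rule pushes this higher. Following every safe sequence of crossings, the most of the 5 that can be at Station Beta as the shuttle arrives there on crossing 5 is 4 — never all 5.
So no plan with fewer than 7 crossings exists, and this one achieves 7:
1. Pilot goes to Station Beta with Rhea and Tess.  [Station Alpha: Evan, Ivo, Orla | Station Beta: Rhea, Tess]
2. Pilot goes back to Station Alpha with Rhea.  [Station Alpha: Evan, Ivo, Orla, Rhea | Station Beta: Tess]
3. Pilot goes to Station Beta with Evan and Rhea.  [Station Alpha: Ivo, Orla | Station Beta: Evan, Rhea, Tess]
4. Pilot goes back to Station Alpha with Tess.  [Station Alpha: Ivo, Orla, Tess | Station Beta: Evan, Rhea]
5. Pilot goes to Station Beta with Ivo and Orla.  [Station Alpha: Tess | Station Beta: Evan, Ivo, Orla, Rhea]
6. Pilot goes back to Station Alpha with Rhea.  [Station Alpha: Rhea, Tess | Station Beta: Evan, Ivo, Orla]
7. Pilot goes to Station Beta with Rhea and Tess.  [Station Alpha: — | Station Beta: Evan, Ivo, Orla, Rhea, Tess]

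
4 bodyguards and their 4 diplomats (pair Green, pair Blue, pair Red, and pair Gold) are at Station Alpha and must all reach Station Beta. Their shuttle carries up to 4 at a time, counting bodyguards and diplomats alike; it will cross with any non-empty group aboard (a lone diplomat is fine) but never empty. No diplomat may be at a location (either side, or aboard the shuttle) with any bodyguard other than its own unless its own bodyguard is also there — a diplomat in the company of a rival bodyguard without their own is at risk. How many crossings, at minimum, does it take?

Counting alone: each trip to Station Beta takes at most 4 across and each return brings at least 1 back, so after t trips out (and t−1 returns) at most 4t − (t−1) of the 8 are across; that first reaches 8 at t = 3, so at least 5 crossings are needed.
The plan below uses exactly 5 crossings, so it is optimal:
1. bodyguard Green and diplomat Green cross → Station Beta.
2. bodyguard Green crosses ← Station Alpha.
3. bodyguard Blue, bodyguard Gold, bodyguard Green, and bodyguard Red cross → Station Beta.
4. diplomat Green crosses ← Station Alpha.
5. diplomat Blue, diplomat Gold, diplomat Green, and diplomat Red cross → Station Beta.

5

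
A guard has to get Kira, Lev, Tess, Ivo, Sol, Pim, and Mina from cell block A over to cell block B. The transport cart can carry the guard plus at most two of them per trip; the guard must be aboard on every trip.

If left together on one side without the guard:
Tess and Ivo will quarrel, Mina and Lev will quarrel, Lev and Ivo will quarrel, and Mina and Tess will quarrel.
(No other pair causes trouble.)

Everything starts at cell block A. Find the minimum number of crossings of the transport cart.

7

Counting alone: the guard can take at most 2 across per trip to cell block B, so moving all 7 needs at least 4 loaded trips out, with a return between consecutive ones — at least 7 crossings.
The plan below uses exactly 7 crossings, so it is optimal:
1. Guard goes to cell block B with Lev and Tess.
2. Guard goes back to cell block A alone.
3. Guard goes to cell block B with Kira.
4. Guard goes back to cell block A alone.
5. Guard goes to cell block B with Pim and Sol.
6. Guard goes back to cell block A alone.
7. Guard goes to cell block B with Ivo and Mina.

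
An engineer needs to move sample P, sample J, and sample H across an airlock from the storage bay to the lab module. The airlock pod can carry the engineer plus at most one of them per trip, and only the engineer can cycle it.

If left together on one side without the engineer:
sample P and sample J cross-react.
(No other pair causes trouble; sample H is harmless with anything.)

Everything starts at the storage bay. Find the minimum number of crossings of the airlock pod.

Counting alone: the engineer can take at most 1 across per trip to the lab module, so moving all 3 needs at least 3 loaded trips out, with a return between consecutive ones — at least 5 crossings.
The plan below uses exactly 5 crossings, so it is optimal:
1. Engineer goes to the lab module with sample P.
2. Engineer goes back to the storage bay alone.
3. Engineer goes to the lab module with sample H.
4. Engineer goes back to the storage bay alone.
5. Engineer goes to the lab module with sample J.

5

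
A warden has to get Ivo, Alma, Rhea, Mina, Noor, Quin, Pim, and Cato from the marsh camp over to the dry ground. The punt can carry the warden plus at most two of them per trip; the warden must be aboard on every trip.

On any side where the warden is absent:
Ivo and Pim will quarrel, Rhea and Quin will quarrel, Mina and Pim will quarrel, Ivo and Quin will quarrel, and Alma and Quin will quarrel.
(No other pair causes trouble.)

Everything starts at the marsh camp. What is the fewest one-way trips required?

Counting alone: the warden can take at most 2 across per trip to the dry ground, so moving all 8 needs at least 4 loaded trips out, with a return between consecutive ones — at least 7 crossings.
The safety rule pushes this higher. Following every safe sequence of crossings, the most of the 8 that can be at the dry ground as the punt arrives there on crossing 7 is 7 — never all 8.
So no plan with fewer than 9 crossings exists, and this one achieves 9:
1. Warden goes to the dry ground with Pim and Quin.
2. Warden goes back to the marsh camp alone.
3. Warden goes to the dry ground with Alma and Ivo.
4. Warden goes back to the marsh camp with Pim and Quin.
5. Warden goes to the dry ground with Mina and Rhea.
6. Warden goes back to the marsh camp alone.
7. Warden goes to the dry ground with Cato and Noor.
8. Warden goes back to the marsh camp alone.
9. Warden goes to the dry ground with Pim and Quin.

9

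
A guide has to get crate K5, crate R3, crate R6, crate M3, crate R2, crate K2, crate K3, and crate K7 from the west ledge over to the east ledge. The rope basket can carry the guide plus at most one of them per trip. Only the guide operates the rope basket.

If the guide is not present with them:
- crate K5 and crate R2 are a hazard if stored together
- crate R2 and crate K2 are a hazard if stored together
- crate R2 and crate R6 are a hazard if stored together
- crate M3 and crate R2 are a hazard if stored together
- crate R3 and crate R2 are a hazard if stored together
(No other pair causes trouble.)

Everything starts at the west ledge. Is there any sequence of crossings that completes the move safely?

Following every safe sequence of crossings from the start, the most of the 8 that can be at the east ledge as the rope basket arrives there on crossings 1, 3, 5, 7 is 1, 2, 3, 4 respectively; the best ever achieved is 4 of 8.
From crossing 9 on, no configuration arises that was not already reachable earlier: only 52 distinct safe configurations (who is on which side, and where the rope basket is) can ever be reached, none of them has everyone across, and every continuation just revisits them. So no valid plan exists.

No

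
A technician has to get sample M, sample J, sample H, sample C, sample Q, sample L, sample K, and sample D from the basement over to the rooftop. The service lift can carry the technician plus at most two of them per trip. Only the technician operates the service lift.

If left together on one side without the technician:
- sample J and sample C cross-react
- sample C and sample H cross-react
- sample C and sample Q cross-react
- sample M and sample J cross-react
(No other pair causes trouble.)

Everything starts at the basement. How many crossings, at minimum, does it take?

9

Counting alone: the technician can take at most 2 across per trip to the rooftop, so moving all 8 needs at least 4 loaded trips out, with a return between consecutive ones — at least 7 crossings.
The safety rule pushes this higher. Following every safe sequence of crossings, the most of the 8 that can be at the rooftop as the service lift arrives there on crossing 7 is 7 — never all 8.
So no plan with fewer than 9 crossings exists, and this one achieves 9:
1. Technician goes to the rooftop with sample C and sample M.  [the basement: sample D, sample H, sample J, sample K, sample L, sample Q | the rooftop: sample C, sample M]
2. Technician goes back to the basement alone.  [the basement: sample D, sample H, sample J, sample K, sample L, sample Q | the rooftop: sample C, sample M]
3. Technician goes to the rooftop with sample L.  [the basement: sample D, sample H, sample J, sample K, sample Q | the rooftop: sample C, sample L, sample M]
4. Technician goes back to the basement alone.  [the basement: sample D, sample H, sample J, sample K, sample Q | the rooftop: sample C, sample L, sample M]
5. Technician goes to the rooftop with sample D and sample K.  [the basement: sample H, sample J, sample Q | the rooftop: sample C, sample D, sample K, sample L, sample M]
6. Technician goes back to the basement alone.  [the basement: sample H, sample J, sample Q | the rooftop: sample C, sample D, sample K, sample L, sample M]
7. Technician goes to the rooftop with sample H and sample Q.  [the basement: sample J | the rooftop: sample C, sample D, sample H, sample K, sample L, sample M, sample Q]
8. Technician goes back to the basement with sample C.  [the basement: sample C, sample J | the rooftop: sample D, sample H, sample K, sample L, sample M, sample Q]
9. Technician goes to the rooftop with sample C and sample J.  [the basement: — | the rooftop: sample C, sample D, sample H, sample J, sample K, sample L, sample M, sample Q]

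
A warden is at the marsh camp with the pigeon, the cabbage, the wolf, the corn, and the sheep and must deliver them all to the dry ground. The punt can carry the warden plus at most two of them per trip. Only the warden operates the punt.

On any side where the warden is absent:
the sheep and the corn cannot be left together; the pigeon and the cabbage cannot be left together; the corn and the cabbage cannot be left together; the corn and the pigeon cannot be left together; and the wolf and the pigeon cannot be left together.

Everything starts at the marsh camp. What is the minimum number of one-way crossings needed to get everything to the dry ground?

Counting alone: the warden can take at most 2 across per trip to the dry ground, so moving all 5 needs at least 3 loaded trips out, with a return between consecutive ones — at least 5 crossings.
The safety rule pushes this higher. Following every safe sequence of crossings, the most of the 5 that can be at the dry ground as the punt arrives there on crossing 5 is 4 — never all 5.
So no plan with fewer than 7 crossings exists, and this one achieves 7:
1. Warden goes to the dry ground with the corn and the pigeon.
2. Warden goes back to the marsh camp with the pigeon.
3. Warden goes to the dry ground with the pigeon and the wolf.
4. Warden goes back to the marsh camp with the pigeon.
5. Warden goes to the dry ground with the cabbage and the sheep.
6. Warden goes back to the marsh camp with the corn.
7. Warden goes to the dry ground with the corn and the pigeon.

7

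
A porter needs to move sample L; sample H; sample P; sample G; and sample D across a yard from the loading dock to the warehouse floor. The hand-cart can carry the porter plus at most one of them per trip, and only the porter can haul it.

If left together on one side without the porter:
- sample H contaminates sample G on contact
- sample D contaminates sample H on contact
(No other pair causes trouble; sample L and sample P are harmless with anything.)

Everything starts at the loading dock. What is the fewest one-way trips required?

11

Counting alone: the porter can take at most 1 across per trip to the warehouse floor, so moving all 5 needs at least 5 loaded trips out, with a return between consecutive ones — at least 9 crossings.
The safety rule pushes this higher. Following every safe sequence of crossings, the most of the 5 that can be at the warehouse floor as the hand-cart arrives there on crossing 9 is 4 — never all 5.
So no plan with fewer than 11 crossings exists, and this one achieves 11:
1. Porter goes to the warehouse floor with sample H.  [the loading dock: sample D, sample G, sample L, sample P | the warehouse floor: sample H]
2. Porter goes back to the loading dock alone.  [the loading dock: sample D, sample G, sample L, sample P | the warehouse floor: sample H]
3. Porter goes to the warehouse floor with sample L.  [the loading dock: sample D, sample G, sample P | the warehouse floor: sample H, sample L]
4. Porter goes back to the loading dock alone.  [the loading dock: sample D, sample G, sample P | the warehouse floor: sample H, sample L]
5. Porter goes to the warehouse floor with sample P.  [the loading dock: sample D, sample G | the warehouse floor: sample H, sample L, sample P]
6. Porter goes back to the loading dock alone.  [the loading dock: sample D, sample G | the warehouse floor: sample H, sample L, sample P]
7. Porter goes to the warehouse floor with sample G.  [the loading dock: sample D | the warehouse floor: sample G, sample H, sample L, sample P]
8. Porter goes back to the loading dock with sample H.  [the loading dock: sample D, sample H | the warehouse floor: sample G, sample L, sample P]
9. Porter goes to the warehouse floor with sample D.  [the loading dock: sample H | the warehouse floor: sample D, sample G, sample L, sample P]
10. Porter goes back to the loading dock alone.  [the loading dock: sample H | the warehouse floor: sample D, sample G, sample L, sample P]
11. Porter goes to the warehouse floor with sample H.  [the loading dock: — | the warehouse floor: sample D, sample G, sample H, sample L, sample P]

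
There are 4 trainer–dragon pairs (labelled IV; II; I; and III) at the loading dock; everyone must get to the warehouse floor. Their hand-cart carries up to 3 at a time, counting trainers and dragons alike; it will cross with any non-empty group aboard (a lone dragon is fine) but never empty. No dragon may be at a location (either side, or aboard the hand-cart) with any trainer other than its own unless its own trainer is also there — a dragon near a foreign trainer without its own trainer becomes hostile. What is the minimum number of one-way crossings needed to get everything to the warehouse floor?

9

Counting alone: each trip to the warehouse floor takes at most 3 across and each return brings at least 1 back, so after t trips out (and t−1 returns) at most 3t − (t−1) of the 8 are across; that first reaches 8 at t = 4, so at least 7 crossings are needed.
The safety rule pushes this higher. Following every safe sequence of crossings, the most of the 8 that can be at the warehouse floor as the hand-cart arrives there on crossing 7 is 7 — never all 8.
So no plan with fewer than 9 crossings exists, and this one achieves 9:
1. dragon IV and trainer IV cross → the warehouse floor.
2. trainer IV crosses ← the loading dock.
3. dragon II, trainer II, and trainer IV cross → the warehouse floor.
4. dragon IV and trainer IV cross ← the loading dock.
5. trainer I, trainer III, and trainer IV cross → the warehouse floor.
6. dragon II crosses ← the loading dock.
7. dragon II and dragon IV cross → the warehouse floor.
8. dragon IV crosses ← the loading dock.
9. dragon I, dragon III, and dragon IV cross → the warehouse floor.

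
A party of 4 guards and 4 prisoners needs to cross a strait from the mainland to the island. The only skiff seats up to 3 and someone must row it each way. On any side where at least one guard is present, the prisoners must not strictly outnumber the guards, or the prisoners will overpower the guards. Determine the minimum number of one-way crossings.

Counting alone: each trip to the island takes at most 3 across and each return brings at least 1 back, so after t trips out (and t−1 returns) at most 3t − (t−1) of the 8 are across; that first reaches 8 at t = 4, so at least 7 crossings are needed.
The safety rule pushes this higher. Following every safe sequence of crossings, the most of the 8 that can be at the island as the skiff arrives there on crossing 7 is 7 — never all 8.
So no plan with fewer than 9 crossings exists, and this one achieves 9:
1. 2 prisoners → the island.  (the mainland: 4G 2P; the island: 0G 2P)
2. 1 prisoner ← the mainland.  (the mainland: 4G 3P; the island: 0G 1P)
3. 3 prisoners → the island.  (the mainland: 4G 0P; the island: 0G 4P)
4. 1 prisoner ← the mainland.  (the mainland: 4G 1P; the island: 0G 3P)
5. 3 guards → the island.  (the mainland: 1G 1P; the island: 3G 3P)
6. 1 guard and 1 prisoner ← the mainland.  (the mainland: 2G 2P; the island: 2G 2P)
7. 2 guards → the island.  (the mainland: 0G 2P; the island: 4G 2P)
8. 1 prisoner ← the mainland.  (the mainland: 0G 3P; the island: 4G 1P)
9. 3 prisoners → the island.  (the mainland: 0G 0P; the island: 4G 4P)

9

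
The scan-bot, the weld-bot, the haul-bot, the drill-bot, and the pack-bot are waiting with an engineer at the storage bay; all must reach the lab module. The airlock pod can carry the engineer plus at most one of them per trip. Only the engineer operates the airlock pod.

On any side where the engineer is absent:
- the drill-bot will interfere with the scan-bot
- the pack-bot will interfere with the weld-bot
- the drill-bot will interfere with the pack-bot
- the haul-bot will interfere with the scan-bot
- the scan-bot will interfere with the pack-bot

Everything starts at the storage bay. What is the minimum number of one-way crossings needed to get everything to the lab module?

Whatever the first load, the items left behind include a forbidden pair without the engineer. No opening move is safe, so no plan exists.

impossible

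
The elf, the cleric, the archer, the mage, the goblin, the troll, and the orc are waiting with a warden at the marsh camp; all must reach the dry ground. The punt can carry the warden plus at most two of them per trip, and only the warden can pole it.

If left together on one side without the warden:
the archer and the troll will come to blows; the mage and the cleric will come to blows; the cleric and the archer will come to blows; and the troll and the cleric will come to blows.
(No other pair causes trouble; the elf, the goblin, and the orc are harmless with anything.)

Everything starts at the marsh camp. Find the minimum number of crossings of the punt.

Counting alone: the warden can take at most 2 across per trip to the dry ground, so moving all 7 needs at least 4 loaded trips out, with a return between consecutive ones — at least 7 crossings.
The safety rule pushes this higher. Following every safe sequence of crossings, the most of the 7 that can be at the dry ground as the punt arrives there on crossings 7, 9 is 5, 6 respectively — never all 7.
So no plan with fewer than 11 crossings exists, and this one achieves 11:
1. Warden goes to the dry ground with the archer and the cleric.  [the marsh camp: the elf, the goblin, the mage, the orc, the troll | the dry ground: the archer, the cleric]
2. Warden goes back to the marsh camp with the cleric.  [the marsh camp: the cleric, the elf, the goblin, the mage, the orc, the troll | the dry ground: the archer]
3. Warden goes to the dry ground with the cleric and the elf.  [the marsh camp: the goblin, the mage, the orc, the troll | the dry ground: the archer, the cleric, the elf]
4. Warden goes back to the marsh camp with the cleric.  [the marsh camp: the cleric, the goblin, the mage, the orc, the troll | the dry ground: the archer, the elf]
5. Warden goes to the dry ground with the cleric and the mage.  [the marsh camp: the goblin, the orc, the troll | the dry ground: the archer, the cleric, the elf, the mage]
6. Warden goes back to the marsh camp with the cleric.  [the marsh camp: the cleric, the goblin, the orc, the troll | the dry ground: the archer, the elf, the mage]
7. Warden goes to the dry ground with the cleric and the goblin.  [the marsh camp: the orc, the troll | the dry ground: the archer, the cleric, the elf, the goblin, the mage]
8. Warden goes back to the marsh camp with the cleric.  [the marsh camp: the cleric, the orc, the troll | the dry ground: the archer, the elf, the goblin, the mage]
9. Warden goes to the dry ground with the cleric and the orc.  [the marsh camp: the troll | the dry ground: the archer, the cleric, the elf, the goblin, the mage, the orc]
10. Warden goes back to the marsh camp with the cleric.  [the marsh camp: the cleric, the troll | the dry ground: the archer, the elf, the goblin, the mage, the orc]
11. Warden goes to the dry ground with the cleric and the troll.  [the marsh camp: — | the dry ground: the archer, the cleric, the elf, the goblin, the mage, the orc, the troll]

11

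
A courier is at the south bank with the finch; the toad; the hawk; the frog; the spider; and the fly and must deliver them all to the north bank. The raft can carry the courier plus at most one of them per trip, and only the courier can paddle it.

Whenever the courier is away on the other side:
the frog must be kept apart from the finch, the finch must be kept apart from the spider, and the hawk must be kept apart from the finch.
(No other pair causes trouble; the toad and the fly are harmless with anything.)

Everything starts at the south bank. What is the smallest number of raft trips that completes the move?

Following every safe sequence of crossings from the start, the most of the 6 that can be at the north bank as the raft arrives there on crossings 1, 3, 5, 7 is 1, 2, 3, 4 respectively; the best ever achieved is 4 of 6.
From crossing 9 on, no configuration arises that was not already reachable earlier: only 36 distinct safe configurations (who is on which side, and where the raft is) can ever be reached, none of them has everyone across, and every continuation just revisits them. So no valid plan exists.

impossible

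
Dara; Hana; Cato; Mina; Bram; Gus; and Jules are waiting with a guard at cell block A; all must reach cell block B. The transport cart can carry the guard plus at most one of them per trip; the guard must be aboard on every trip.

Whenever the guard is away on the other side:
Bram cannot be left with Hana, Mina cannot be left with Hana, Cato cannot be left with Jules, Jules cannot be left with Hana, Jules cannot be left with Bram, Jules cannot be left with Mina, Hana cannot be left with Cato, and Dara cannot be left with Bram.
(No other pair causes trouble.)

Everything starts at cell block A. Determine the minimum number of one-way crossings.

Whatever the first load, the items left behind include a forbidden pair without the guard. No opening move is safe, so no plan exists.

impossible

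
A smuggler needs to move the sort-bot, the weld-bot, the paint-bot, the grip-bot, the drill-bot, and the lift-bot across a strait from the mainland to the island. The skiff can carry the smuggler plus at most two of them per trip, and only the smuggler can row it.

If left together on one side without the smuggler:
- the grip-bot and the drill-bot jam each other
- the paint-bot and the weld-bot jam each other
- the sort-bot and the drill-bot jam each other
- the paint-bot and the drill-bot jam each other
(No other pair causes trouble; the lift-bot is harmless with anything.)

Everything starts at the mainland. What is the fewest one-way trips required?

Counting alone: the smuggler can take at most 2 across per trip to the island, so moving all 6 needs at least 3 loaded trips out, with a return between consecutive ones — at least 5 crossings.
The safety rule pushes this higher. Following every safe sequence of crossings, the most of the 6 that can be at the island as the skiff arrives there on crossing 5 is 5 — never all 6.
So no plan with fewer than 7 crossings exists, and this one achieves 7:
1. Smuggler goes to the island with the drill-bot and the weld-bot.
2. Smuggler goes back to the mainland alone.
3. Smuggler goes to the island with the lift-bot.
4. Smuggler goes back to the mainland alone.
5. Smuggler goes to the island with the grip-bot and the sort-bot.
6. Smuggler goes back to the mainland with the drill-bot.
7. Smuggler goes to the island with the drill-bot and the paint-bot.

7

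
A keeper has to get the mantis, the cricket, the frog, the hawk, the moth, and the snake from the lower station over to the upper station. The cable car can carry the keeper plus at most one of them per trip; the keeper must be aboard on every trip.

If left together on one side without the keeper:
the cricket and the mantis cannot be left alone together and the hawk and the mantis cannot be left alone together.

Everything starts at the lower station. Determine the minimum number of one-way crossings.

Counting alone: the keeper can take at most 1 across per trip to the upper station, so moving all 6 needs at least 6 loaded trips out, with a return between consecutive ones — at least 11 crossings.
The safety rule pushes this higher. Following every safe sequence of crossings, the most of the 6 that can be at the upper station as the cable car arrives there on crossing 11 is 5 — never all 6.
So no plan with fewer than 13 crossings exists, and this one achieves 13:
1. Keeper goes to the upper station with the mantis.
2. Keeper goes back to the lower station alone.
3. Keeper goes to the upper station with the cricket.
4. Keeper goes back to the lower station with the mantis.
5. Keeper goes to the upper station with the hawk.
6. Keeper goes back to the lower station alone.
7. Keeper goes to the upper station with the frog.
8. Keeper goes back to the lower station alone.
9. Keeper goes to the upper station with the moth.
10. Keeper goes back to the lower station alone.
11. Keeper goes to the upper station with the snake.
12. Keeper goes back to the lower station alone.
13. Keeper goes to the upper station with the mantis.

13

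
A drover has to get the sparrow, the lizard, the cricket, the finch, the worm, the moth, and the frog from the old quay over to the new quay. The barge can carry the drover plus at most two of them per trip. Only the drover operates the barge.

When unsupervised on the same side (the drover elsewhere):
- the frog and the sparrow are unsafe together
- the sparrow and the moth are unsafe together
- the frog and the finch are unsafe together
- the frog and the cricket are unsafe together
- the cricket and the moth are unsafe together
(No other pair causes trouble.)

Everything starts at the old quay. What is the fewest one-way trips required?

Counting alone: the drover can take at most 2 across per trip to the new quay, so moving all 7 needs at least 4 loaded trips out, with a return between consecutive ones — at least 7 crossings.
The safety rule pushes this higher. Following every safe sequence of crossings, the most of the 7 that can be at the new quay as the barge arrives there on crossing 7 is 6 — never all 7.
So no plan with fewer than 9 crossings exists, and this one achieves 9:
1. Drover goes to the new quay with the frog and the moth.  [the old quay: the cricket, the finch, the lizard, the sparrow, the worm | the new quay: the frog, the moth]
2. Drover goes back to the old quay alone.  [the old quay: the cricket, the finch, the lizard, the sparrow, the worm | the new quay: the frog, the moth]
3. Drover goes to the new quay with the sparrow.  [the old quay: the cricket, the finch, the lizard, the worm | the new quay: the frog, the moth, the sparrow]
4. Drover goes back to the old quay with the frog and the moth.  [the old quay: the cricket, the finch, the frog, the lizard, the moth, the worm | the new quay: the sparrow]
5. Drover goes to the new quay with the cricket and the finch.  [the old quay: the frog, the lizard, the moth, the worm | the new quay: the cricket, the finch, the sparrow]
6. Drover goes back to the old quay alone.  [the old quay: the frog, the lizard, the moth, the worm | the new quay: the cricket, the finch, the sparrow]
7. Drover goes to the new quay with the lizard and the worm.  [the old quay: the frog, the moth | the new quay: the cricket, the finch, the lizard, the sparrow, the worm]
8. Drover goes back to the old quay alone.  [the old quay: the frog, the moth | the new quay: the cricket, the finch, the lizard, the sparrow, the worm]
9. Drover goes to the new quay with the frog and the moth.  [the old quay: — | the new quay: the cricket, the finch, the frog, the lizard, the moth, the sparrow, the worm]

9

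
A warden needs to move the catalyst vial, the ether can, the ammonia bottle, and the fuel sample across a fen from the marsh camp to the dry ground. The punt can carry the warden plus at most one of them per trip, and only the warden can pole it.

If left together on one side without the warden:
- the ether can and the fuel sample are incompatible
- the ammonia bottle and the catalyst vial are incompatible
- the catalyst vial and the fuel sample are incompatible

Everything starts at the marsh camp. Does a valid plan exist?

Whatever the first load, the items left behind include a forbidden pair without the warden. No opening move is safe, so no plan exists.

No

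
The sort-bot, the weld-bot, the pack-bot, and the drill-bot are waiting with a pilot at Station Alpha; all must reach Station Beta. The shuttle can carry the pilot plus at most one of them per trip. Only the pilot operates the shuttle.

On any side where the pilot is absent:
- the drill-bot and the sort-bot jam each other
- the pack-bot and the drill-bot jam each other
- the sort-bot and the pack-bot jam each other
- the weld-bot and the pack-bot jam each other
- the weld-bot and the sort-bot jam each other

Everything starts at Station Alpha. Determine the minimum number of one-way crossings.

Whatever the first load, the items left behind include a forbidden pair without the pilot. No opening move is safe, so no plan exists.

impossible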